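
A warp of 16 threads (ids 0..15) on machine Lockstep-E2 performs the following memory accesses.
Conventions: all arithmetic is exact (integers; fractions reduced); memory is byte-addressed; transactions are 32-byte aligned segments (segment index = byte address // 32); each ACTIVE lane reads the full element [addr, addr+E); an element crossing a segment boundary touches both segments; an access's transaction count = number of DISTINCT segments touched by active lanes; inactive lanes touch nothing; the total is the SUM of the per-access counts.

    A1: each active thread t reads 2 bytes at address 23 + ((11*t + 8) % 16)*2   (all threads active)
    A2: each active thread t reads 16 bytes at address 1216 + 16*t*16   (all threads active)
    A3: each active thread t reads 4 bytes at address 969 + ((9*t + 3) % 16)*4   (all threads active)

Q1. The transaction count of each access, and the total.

A1: 2 transactions
A2: 16 transactions
A3: 3 transactions

Answer: 2,16,3; total 21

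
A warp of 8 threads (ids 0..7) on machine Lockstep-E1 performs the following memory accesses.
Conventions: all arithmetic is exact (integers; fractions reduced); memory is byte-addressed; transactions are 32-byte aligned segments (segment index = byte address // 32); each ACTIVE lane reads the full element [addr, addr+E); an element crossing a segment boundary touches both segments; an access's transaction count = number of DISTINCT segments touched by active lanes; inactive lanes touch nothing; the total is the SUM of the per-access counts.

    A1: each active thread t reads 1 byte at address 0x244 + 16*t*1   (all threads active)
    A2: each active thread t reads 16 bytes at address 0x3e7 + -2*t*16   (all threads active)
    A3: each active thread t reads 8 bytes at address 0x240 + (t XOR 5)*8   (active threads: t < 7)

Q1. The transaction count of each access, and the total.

A1: 4 transactions
A2: 8 transactions
A3: 2 transactions

Answer: 4,8,2; total 14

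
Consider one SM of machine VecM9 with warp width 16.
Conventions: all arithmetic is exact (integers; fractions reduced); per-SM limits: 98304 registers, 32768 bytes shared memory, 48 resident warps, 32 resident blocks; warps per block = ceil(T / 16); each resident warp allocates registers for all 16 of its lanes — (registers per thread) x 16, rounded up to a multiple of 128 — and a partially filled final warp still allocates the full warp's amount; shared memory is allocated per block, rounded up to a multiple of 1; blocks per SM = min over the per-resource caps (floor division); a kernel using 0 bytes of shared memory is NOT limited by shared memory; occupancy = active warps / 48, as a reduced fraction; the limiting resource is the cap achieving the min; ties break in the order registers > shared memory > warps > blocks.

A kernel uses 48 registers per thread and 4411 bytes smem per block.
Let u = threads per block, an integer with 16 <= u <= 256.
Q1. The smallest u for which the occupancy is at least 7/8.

Answer: u = 81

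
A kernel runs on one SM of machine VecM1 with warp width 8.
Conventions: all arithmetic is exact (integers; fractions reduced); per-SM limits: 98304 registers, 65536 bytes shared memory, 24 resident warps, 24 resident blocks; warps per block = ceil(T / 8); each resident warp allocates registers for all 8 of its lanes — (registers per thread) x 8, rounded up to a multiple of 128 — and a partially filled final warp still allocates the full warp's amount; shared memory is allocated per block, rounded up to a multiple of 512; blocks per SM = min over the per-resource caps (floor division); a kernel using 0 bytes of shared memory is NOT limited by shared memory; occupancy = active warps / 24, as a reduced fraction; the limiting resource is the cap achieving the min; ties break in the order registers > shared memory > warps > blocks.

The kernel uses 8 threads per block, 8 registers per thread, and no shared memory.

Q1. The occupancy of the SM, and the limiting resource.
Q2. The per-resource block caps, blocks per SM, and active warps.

Answer: occupancy 1, limited by warps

registers: 768 blocks
shared memory: no limit (kernel uses none)
warps: 24 blocks
blocks: 24 blocks

Answer: 24 blocks, 24 active warps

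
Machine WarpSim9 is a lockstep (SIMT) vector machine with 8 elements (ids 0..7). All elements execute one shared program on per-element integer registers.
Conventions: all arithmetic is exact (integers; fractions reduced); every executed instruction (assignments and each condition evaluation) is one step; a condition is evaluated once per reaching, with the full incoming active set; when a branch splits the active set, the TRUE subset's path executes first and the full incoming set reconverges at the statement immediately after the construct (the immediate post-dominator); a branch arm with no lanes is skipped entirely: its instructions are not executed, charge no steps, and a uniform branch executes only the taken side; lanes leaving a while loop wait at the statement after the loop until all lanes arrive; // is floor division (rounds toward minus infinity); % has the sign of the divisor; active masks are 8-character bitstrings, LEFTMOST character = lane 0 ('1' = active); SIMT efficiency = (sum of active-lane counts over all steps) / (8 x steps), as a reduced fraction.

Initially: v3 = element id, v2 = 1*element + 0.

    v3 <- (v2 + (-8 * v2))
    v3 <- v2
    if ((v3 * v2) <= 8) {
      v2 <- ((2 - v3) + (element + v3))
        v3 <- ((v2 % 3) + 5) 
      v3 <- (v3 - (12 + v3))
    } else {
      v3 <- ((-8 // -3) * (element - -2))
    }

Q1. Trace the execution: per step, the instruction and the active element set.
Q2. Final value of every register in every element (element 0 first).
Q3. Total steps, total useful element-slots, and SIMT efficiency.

step 0: v3 <- (v2 + (-8 * v2))       11111111
step 1: v3 <- v2                     11111111
step 2: eval ((v3 * v2) <= 8)        11111111
step 3: v2 <- ((2 - v3) + (element + v3)) 11100000
step 4: v3 <- ((v2 % 3) + 5)         11100000
step 5: v3 <- (v3 - (12 + v3))       11100000
step 6: v3 <- ((-8 // -3) * (element - -2)) 00011111

Answer: 7 steps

v3: -12,-12,-12,10,12,14,16,18
v2: 2,3,4,3,4,5,6,7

steps = 7; useful = 38; efficiency = 38/56 = 19/28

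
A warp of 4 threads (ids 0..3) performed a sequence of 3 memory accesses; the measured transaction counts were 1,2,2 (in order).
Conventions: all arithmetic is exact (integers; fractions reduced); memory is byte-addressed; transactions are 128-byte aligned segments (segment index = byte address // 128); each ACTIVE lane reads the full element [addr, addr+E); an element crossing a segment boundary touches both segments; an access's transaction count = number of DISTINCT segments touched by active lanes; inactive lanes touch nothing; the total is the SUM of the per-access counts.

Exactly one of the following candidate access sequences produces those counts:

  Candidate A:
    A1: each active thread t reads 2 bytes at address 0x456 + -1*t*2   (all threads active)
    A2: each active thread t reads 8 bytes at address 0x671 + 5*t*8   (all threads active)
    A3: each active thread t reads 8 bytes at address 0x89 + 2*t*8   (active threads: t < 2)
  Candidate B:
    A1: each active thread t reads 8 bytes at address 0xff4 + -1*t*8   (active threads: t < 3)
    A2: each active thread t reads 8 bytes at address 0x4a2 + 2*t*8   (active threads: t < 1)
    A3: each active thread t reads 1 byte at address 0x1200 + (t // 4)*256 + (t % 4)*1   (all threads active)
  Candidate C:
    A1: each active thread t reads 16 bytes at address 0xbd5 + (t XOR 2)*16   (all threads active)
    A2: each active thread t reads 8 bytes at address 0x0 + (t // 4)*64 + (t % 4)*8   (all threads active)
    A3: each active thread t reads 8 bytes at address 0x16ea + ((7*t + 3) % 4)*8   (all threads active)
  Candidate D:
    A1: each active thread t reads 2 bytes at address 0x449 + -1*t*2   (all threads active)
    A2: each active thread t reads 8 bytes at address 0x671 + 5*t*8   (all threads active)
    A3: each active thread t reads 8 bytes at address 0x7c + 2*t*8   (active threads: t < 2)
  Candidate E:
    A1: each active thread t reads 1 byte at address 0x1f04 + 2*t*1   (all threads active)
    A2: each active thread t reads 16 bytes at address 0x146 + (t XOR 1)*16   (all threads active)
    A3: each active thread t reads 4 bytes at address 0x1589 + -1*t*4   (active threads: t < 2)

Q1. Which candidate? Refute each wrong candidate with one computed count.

A: A3 gives 1 transaction, not 2
B: A2 gives 1 transaction, not 2
C: A1 gives 2 transactions, not 1
E: A3 gives 1 transaction, not 2
D: all counts match (1,2,2)

Answer: D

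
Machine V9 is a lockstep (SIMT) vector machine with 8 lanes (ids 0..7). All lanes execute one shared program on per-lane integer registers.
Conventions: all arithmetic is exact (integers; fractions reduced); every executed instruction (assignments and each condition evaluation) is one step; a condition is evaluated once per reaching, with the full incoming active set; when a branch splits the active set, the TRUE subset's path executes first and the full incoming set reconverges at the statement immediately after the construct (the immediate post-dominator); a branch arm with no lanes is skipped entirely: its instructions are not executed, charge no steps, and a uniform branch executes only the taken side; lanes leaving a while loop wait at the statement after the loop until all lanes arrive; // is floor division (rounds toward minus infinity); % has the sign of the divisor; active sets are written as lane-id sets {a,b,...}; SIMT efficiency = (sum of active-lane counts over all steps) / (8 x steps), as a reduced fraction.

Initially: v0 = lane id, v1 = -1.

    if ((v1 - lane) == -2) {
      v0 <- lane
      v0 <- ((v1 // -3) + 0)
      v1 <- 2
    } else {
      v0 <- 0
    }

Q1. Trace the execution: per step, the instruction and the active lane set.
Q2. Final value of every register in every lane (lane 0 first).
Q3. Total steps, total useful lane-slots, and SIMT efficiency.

step 0: eval ((v1 - lane) == -2)     {0,1,2,3,4,5,6,7}
step 1: v0 <- lane                   {1}
step 2: v0 <- ((v1 // -3) + 0)       {1}
step 3: v1 <- 2                      {1}
step 4: v0 <- 0                      {0,2,3,4,5,6,7}

Answer: 5 steps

v0: 0,0,0,0,0,0,0,0
v1: -1,2,-1,-1,-1,-1,-1,-1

steps = 5; useful = 18; efficiency = 18/40 = 9/20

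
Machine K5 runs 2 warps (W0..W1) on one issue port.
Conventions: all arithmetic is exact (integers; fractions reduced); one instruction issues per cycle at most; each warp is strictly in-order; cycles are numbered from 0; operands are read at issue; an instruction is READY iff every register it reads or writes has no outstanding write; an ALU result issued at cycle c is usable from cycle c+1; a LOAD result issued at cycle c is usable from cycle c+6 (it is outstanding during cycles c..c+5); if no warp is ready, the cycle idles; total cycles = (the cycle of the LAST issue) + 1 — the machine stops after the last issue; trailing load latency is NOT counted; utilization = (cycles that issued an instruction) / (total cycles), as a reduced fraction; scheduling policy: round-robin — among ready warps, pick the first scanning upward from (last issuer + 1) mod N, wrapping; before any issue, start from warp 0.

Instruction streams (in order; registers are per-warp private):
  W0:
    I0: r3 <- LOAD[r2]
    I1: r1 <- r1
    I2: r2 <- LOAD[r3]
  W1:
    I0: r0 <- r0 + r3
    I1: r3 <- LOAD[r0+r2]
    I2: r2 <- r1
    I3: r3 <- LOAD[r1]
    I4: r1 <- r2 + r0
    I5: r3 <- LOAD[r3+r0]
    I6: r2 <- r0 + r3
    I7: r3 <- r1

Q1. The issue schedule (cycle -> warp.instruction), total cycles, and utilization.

cycle 0: W0.I0
cycle 1: W1.I0
cycle 2: W0.I1
cycle 3: W1.I1
cycle 4: W1.I2
cycle 5: idle
cycle 6: W0.I2
cycle 7: idle
cycle 8: idle
cycle 9: W1.I3
cycle 10: W1.I4
cycle 11: idle
cycle 12: idle
cycle 13: idle
cycle 14: idle
cycle 15: W1.I5
cycle 16: idle
cycle 17: idle
cycle 18: idle
cycle 19: idle
cycle 20: idle
cycle 21: W1.I6
cycle 22: W1.I7

Answer: 23 cycles, utilization 11/23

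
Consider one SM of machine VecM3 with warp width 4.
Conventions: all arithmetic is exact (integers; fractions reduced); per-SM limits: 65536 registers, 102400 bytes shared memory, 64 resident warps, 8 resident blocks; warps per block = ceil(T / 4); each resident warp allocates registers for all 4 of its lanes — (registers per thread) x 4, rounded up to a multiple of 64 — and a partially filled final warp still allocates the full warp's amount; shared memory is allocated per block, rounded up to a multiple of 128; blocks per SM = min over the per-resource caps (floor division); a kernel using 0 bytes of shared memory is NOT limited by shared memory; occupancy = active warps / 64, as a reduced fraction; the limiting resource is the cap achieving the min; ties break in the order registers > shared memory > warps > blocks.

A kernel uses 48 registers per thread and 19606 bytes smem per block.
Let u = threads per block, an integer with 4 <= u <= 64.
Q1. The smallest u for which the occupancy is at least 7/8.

Answer: u = 45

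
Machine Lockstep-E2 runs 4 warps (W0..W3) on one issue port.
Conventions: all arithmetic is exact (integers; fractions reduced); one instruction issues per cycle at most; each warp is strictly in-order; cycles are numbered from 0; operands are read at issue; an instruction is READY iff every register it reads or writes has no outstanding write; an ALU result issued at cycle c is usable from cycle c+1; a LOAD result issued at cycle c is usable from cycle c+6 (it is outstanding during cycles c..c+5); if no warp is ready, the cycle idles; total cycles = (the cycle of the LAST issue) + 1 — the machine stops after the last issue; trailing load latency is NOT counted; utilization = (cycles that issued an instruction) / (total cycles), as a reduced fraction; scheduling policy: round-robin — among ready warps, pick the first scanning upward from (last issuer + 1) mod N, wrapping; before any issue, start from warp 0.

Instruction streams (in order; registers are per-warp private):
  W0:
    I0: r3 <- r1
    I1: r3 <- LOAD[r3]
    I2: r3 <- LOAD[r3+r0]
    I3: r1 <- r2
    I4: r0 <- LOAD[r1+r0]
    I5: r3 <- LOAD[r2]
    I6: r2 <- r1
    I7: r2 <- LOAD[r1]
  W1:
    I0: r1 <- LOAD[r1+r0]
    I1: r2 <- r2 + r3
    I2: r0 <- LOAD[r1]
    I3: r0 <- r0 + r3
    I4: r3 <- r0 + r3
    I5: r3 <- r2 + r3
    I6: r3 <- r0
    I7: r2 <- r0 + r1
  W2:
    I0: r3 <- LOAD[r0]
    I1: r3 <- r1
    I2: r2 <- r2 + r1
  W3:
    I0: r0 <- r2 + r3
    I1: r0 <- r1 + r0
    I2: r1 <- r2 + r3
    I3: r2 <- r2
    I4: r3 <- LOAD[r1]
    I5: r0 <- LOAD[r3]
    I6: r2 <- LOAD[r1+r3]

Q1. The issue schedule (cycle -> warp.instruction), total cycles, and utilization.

cycle 0: W0.I0
cycle 1: W1.I0
cycle 2: W2.I0
cycle 3: W3.I0
cycle 4: W0.I1
cycle 5: W1.I1
cycle 6: W3.I1
cycle 7: W1.I2
cycle 8: W2.I1
cycle 9: W3.I2
cycle 10: W0.I2
cycle 11: W2.I2
cycle 12: W3.I3
cycle 13: W0.I3
cycle 14: W1.I3
cycle 15: W3.I4
cycle 16: W0.I4
cycle 17: W1.I4
cycle 18: W0.I5
cycle 19: W1.I5
cycle 20: W0.I6
cycle 21: W1.I6
cycle 22: W3.I5
cycle 23: W0.I7
cycle 24: W1.I7
cycle 25: W3.I6

Answer: 26 cycles, utilization 1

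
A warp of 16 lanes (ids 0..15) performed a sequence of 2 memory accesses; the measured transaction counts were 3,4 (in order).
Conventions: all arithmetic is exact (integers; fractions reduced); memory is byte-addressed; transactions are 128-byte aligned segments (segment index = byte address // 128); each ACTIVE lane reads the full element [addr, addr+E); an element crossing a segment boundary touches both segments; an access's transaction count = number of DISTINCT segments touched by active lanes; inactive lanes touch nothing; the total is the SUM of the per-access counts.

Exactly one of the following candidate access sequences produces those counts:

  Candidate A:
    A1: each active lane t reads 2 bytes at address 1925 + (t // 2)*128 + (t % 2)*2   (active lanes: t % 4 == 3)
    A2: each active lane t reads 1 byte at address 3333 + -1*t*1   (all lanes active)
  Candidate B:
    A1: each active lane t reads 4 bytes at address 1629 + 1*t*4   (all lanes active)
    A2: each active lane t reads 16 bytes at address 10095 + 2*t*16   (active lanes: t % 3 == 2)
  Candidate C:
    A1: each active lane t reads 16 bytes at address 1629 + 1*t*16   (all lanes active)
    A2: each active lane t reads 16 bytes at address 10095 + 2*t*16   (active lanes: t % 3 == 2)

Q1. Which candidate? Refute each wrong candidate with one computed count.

A: A1 gives 4 transactions, not 3
B: A1 gives 2 transactions, not 3
C: all counts match (3,4)

Answer: C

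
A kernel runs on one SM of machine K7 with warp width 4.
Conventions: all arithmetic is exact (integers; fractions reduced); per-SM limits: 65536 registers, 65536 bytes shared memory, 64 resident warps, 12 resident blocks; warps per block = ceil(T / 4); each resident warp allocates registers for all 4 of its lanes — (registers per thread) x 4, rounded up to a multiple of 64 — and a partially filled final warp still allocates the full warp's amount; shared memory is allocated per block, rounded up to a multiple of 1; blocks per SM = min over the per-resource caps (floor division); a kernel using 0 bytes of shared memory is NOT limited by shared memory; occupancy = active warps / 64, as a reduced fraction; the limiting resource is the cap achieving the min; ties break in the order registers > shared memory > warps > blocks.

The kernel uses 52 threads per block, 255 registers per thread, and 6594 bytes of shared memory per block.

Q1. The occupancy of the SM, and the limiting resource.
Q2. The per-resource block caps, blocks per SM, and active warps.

Answer: occupancy 13/16, limited by registers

registers: 4 blocks
shared memory: 9 blocks
warps: 4 blocks
blocks: 12 blocks

Answer: 4 blocks, 52 active warps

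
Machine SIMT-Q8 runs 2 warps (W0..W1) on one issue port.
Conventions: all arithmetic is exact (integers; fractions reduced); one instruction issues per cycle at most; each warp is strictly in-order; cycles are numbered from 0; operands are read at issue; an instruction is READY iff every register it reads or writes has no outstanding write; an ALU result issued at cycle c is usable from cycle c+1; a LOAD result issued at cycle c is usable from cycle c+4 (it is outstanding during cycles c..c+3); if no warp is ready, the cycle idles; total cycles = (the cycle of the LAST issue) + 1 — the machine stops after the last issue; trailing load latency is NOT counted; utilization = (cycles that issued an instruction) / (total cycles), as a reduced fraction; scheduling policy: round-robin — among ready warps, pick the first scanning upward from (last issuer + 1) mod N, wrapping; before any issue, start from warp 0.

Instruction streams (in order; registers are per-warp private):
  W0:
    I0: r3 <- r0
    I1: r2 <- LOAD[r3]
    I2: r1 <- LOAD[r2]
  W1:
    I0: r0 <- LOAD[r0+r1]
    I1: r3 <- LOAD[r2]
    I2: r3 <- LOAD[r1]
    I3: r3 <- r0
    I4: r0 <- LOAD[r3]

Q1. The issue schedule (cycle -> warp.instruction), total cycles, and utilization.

cycle 0: W0.I0
cycle 1: W1.I0
cycle 2: W0.I1
cycle 3: W1.I1
cycle 4: idle
cycle 5: idle
cycle 6: W0.I2
cycle 7: W1.I2
cycle 8: idle
cycle 9: idle
cycle 10: idle
cycle 11: W1.I3
cycle 12: W1.I4

Answer: 13 cycles, utilization 8/13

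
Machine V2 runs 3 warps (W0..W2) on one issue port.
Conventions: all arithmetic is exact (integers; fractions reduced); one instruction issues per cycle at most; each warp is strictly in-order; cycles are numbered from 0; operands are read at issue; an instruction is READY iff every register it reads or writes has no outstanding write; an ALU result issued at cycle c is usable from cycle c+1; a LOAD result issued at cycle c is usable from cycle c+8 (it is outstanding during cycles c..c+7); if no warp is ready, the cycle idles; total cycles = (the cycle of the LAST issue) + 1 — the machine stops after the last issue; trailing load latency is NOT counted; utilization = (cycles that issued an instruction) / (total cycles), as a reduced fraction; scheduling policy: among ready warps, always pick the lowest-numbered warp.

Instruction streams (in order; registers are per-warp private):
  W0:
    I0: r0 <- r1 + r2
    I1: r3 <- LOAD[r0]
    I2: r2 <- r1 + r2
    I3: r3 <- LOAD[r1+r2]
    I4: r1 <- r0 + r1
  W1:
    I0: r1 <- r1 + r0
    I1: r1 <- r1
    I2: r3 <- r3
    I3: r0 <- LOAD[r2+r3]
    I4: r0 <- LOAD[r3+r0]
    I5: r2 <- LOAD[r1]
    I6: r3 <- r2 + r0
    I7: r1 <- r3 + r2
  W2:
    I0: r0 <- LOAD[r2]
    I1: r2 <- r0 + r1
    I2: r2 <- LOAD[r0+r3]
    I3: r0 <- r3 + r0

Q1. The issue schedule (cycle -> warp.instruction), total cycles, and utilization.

cycle 0: W0.I0
cycle 1: W0.I1
cycle 2: W0.I2
cycle 3: W1.I0
cycle 4: W1.I1
cycle 5: W1.I2
cycle 6: W1.I3
cycle 7: W2.I0
cycle 8: idle
cycle 9: W0.I3
cycle 10: W0.I4
cycle 11: idle
cycle 12: idle
cycle 13: idle
cycle 14: W1.I4
cycle 15: W1.I5
cycle 16: W2.I1
cycle 17: W2.I2
cycle 18: W2.I3
cycle 19: idle
cycle 20: idle
cycle 21: idle
cycle 22: idle
cycle 23: W1.I6
cycle 24: W1.I7

Answer: 25 cycles, utilization 17/25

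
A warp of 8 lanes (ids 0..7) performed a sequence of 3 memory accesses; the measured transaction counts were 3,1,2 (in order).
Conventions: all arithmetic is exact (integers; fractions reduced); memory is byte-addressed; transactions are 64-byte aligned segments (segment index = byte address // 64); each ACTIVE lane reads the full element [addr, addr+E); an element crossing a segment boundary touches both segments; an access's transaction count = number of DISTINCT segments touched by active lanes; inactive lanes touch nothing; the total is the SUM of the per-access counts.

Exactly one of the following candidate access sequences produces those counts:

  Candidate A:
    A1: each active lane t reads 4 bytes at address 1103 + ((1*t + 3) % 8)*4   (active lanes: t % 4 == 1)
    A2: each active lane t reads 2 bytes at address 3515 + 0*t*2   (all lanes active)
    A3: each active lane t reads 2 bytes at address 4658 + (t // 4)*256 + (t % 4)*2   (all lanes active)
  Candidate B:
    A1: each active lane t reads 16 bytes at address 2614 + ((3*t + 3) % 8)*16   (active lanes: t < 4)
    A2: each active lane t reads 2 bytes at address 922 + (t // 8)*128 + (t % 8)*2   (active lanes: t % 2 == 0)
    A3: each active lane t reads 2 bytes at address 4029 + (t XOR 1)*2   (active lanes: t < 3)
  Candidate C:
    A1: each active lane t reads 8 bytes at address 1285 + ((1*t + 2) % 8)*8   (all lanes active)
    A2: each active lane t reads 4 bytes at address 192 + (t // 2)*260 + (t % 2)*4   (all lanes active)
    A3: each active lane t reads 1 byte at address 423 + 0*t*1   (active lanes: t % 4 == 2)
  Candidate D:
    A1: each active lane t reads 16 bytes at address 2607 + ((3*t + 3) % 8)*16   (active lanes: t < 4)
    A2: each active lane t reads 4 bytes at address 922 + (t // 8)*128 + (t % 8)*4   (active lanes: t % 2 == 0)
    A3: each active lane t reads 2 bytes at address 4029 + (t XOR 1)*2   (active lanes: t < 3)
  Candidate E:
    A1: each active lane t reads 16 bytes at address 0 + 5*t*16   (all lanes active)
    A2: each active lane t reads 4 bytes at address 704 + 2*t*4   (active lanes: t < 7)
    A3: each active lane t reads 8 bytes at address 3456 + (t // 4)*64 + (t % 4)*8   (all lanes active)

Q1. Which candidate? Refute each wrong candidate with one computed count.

A: A1 gives 1 transaction, not 3
B: A1 gives 2 transactions, not 3
C: A1 gives 2 transactions, not 3
E: A1 gives 8 transactions, not 3
D: all counts match (3,1,2)

Answer: D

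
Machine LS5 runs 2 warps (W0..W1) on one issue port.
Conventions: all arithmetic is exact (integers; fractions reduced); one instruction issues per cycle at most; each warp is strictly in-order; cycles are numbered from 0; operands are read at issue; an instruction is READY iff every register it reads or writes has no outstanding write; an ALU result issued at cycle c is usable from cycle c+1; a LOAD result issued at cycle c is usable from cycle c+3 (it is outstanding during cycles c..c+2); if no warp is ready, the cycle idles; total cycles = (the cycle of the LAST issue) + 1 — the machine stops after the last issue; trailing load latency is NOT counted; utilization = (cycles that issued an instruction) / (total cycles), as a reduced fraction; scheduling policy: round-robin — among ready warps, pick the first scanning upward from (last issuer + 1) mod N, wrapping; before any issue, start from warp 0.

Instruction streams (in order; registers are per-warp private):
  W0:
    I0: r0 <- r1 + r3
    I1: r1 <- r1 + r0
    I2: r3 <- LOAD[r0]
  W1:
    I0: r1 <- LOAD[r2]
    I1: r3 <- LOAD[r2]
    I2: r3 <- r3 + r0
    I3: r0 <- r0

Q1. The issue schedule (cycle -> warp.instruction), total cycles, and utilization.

cycle 0: W0.I0
cycle 1: W1.I0
cycle 2: W0.I1
cycle 3: W1.I1
cycle 4: W0.I2
cycle 5: idle
cycle 6: W1.I2
cycle 7: W1.I3

Answer: 8 cycles, utilization 7/8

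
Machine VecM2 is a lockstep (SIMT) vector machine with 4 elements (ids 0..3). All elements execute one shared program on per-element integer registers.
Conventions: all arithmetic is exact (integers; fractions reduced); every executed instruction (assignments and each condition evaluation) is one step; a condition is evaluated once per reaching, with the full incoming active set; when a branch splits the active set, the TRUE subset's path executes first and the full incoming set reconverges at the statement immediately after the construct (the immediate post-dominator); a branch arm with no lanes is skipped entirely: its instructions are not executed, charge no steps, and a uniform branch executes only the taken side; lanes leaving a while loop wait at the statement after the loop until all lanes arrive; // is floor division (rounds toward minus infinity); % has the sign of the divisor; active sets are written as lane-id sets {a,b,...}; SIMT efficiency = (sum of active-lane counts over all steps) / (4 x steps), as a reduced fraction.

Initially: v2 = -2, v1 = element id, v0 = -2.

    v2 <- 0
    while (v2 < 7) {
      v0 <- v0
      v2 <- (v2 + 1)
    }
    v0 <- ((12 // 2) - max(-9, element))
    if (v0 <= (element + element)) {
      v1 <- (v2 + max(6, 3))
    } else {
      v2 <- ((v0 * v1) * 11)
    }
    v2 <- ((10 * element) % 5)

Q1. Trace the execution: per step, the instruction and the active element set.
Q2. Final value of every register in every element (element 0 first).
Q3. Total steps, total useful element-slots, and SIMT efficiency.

step 0: v2 <- 0                      {0,1,2,3}
step 1: eval (v2 < 7)                {0,1,2,3}
step 2: v0 <- v0                     {0,1,2,3}
step 3: v2 <- (v2 + 1)               {0,1,2,3}
step 4: eval (v2 < 7)                {0,1,2,3}
step 5: v0 <- v0                     {0,1,2,3}
step 6: v2 <- (v2 + 1)               {0,1,2,3}
step 7: eval (v2 < 7)                {0,1,2,3}
step 8: v0 <- v0                     {0,1,2,3}
step 9: v2 <- (v2 + 1)               {0,1,2,3}
step 10: eval (v2 < 7)                {0,1,2,3}
step 11: v0 <- v0                     {0,1,2,3}
step 12: v2 <- (v2 + 1)               {0,1,2,3}
step 13: eval (v2 < 7)                {0,1,2,3}
step 14: v0 <- v0                     {0,1,2,3}
step 15: v2 <- (v2 + 1)               {0,1,2,3}
step 16: eval (v2 < 7)                {0,1,2,3}
step 17: v0 <- v0                     {0,1,2,3}
step 18: v2 <- (v2 + 1)               {0,1,2,3}
step 19: eval (v2 < 7)                {0,1,2,3}
step 20: v0 <- v0                     {0,1,2,3}
step 21: v2 <- (v2 + 1)               {0,1,2,3}
step 22: eval (v2 < 7)                {0,1,2,3}
step 23: v0 <- ((12 // 2) - max(-9, element)) {0,1,2,3}
step 24: eval (v0 <= (element + element)) {0,1,2,3}
step 25: v1 <- (v2 + max(6, 3))       {2,3}
step 26: v2 <- ((v0 * v1) * 11)       {0,1}
step 27: v2 <- ((10 * element) % 5)   {0,1,2,3}

Answer: 28 steps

v2: 0,0,0,0
v1: 0,1,13,13
v0: 6,5,4,3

steps = 28; useful = 108; efficiency = 108/112 = 27/28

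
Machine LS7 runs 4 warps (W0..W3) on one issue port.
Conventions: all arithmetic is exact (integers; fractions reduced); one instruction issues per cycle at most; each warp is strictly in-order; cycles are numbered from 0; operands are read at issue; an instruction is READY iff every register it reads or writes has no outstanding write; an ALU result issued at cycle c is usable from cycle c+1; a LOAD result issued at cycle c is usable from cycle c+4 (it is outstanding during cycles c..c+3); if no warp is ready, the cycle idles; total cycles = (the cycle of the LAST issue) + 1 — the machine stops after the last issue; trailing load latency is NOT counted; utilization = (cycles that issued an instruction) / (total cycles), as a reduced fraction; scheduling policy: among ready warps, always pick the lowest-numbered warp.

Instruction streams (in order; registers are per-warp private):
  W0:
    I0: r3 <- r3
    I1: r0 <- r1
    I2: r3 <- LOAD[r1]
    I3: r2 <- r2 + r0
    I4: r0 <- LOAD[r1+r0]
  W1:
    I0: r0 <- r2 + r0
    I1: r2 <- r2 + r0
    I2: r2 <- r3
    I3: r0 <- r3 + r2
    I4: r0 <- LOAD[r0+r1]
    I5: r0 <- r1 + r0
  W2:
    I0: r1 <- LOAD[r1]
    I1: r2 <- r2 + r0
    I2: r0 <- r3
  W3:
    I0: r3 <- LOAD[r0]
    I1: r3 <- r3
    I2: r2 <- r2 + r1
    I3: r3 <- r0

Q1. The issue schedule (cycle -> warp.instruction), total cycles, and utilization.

cycle 0: W0.I0
cycle 1: W0.I1
cycle 2: W0.I2
cycle 3: W0.I3
cycle 4: W0.I4
cycle 5: W1.I0
cycle 6: W1.I1
cycle 7: W1.I2
cycle 8: W1.I3
cycle 9: W1.I4
cycle 10: W2.I0
cycle 11: W2.I1
cycle 12: W2.I2
cycle 13: W1.I5
cycle 14: W3.I0
cycle 15: idle
cycle 16: idle
cycle 17: idle
cycle 18: W3.I1
cycle 19: W3.I2
cycle 20: W3.I3

Answer: 21 cycles, utilization 6/7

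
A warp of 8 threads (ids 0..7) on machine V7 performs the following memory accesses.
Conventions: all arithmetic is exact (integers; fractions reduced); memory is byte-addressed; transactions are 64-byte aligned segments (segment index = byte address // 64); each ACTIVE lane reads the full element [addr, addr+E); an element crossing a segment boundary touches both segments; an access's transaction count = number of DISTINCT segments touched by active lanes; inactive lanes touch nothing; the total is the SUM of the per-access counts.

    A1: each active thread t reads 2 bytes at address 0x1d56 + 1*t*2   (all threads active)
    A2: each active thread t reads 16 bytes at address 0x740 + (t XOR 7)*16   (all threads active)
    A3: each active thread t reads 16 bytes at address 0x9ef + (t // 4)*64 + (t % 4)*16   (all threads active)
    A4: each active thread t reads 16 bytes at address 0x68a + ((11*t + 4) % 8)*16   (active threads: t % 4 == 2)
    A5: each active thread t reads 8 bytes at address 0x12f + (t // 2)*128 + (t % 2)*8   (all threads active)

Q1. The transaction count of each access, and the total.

A1: 1 transaction
A2: 2 transactions
A3: 3 transactions
A4: 2 transactions
A5: 4 transactions

Answer: 1,2,3,2,4; total 12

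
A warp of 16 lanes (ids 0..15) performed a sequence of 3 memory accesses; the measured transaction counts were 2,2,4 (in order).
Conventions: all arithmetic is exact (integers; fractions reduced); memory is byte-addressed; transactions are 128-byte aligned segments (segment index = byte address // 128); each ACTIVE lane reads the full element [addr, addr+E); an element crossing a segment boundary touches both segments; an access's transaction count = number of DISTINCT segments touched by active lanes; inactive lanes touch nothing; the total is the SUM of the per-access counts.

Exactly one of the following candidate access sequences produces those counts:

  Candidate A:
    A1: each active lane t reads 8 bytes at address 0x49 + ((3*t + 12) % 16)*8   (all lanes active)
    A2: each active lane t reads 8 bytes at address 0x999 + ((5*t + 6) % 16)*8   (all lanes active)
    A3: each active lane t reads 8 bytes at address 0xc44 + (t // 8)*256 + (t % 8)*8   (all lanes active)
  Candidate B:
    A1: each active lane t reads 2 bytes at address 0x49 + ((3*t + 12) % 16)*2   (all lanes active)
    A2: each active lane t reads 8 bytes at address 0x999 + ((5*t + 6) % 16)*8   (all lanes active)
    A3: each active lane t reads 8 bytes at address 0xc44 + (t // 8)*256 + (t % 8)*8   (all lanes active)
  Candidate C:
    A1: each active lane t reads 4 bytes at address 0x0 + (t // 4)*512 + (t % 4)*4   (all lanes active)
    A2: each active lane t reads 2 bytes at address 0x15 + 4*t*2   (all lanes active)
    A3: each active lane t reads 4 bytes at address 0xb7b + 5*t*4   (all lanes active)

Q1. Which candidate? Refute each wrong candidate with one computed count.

B: A1 gives 1 transaction, not 2
C: A1 gives 4 transactions, not 2
A: all counts match (2,2,4)

Answer: A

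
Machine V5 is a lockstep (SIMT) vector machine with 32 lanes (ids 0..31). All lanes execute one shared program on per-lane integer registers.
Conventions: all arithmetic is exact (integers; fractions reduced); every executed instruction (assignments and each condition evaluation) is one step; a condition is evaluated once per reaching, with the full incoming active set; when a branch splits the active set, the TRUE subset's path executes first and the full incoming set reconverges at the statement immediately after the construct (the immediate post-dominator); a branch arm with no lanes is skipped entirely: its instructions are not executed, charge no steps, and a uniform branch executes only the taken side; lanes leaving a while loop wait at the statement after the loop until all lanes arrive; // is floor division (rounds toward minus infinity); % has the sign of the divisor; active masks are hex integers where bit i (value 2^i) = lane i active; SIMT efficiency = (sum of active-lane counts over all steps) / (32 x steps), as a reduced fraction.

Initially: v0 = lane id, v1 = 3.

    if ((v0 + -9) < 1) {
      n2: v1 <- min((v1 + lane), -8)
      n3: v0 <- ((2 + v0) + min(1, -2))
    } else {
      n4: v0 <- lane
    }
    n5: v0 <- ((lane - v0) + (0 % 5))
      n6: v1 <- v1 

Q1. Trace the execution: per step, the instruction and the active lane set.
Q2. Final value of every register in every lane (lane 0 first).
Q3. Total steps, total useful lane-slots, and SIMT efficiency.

step 0: eval ((v0 + -9) < 1)         0xffffffff
step 1: v1 <- min((v1 + lane), -8)   0x000003ff
step 2: v0 <- ((2 + v0) + min(1, -2)) 0x000003ff
step 3: v0 <- lane                   0xfffffc00
step 4: v0 <- ((lane - v0) + (0 % 5)) 0xffffffff
step 5: v1 <- v1                     0xffffffff

Answer: 6 steps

v0: 0,0,0,0,0,0,0,0,0,0,0,0,0,0,0,0,0,0,0,0,0,0,0,0,0,0,0,0,0,0,0,0
v1: -8,-8,-8,-8,-8,-8,-8,-8,-8,-8,3,3,3,3,3,3,3,3,3,3,3,3,3,3,3,3,3,3,3,3,3,3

steps = 6; useful = 138; efficiency = 138/192 = 23/32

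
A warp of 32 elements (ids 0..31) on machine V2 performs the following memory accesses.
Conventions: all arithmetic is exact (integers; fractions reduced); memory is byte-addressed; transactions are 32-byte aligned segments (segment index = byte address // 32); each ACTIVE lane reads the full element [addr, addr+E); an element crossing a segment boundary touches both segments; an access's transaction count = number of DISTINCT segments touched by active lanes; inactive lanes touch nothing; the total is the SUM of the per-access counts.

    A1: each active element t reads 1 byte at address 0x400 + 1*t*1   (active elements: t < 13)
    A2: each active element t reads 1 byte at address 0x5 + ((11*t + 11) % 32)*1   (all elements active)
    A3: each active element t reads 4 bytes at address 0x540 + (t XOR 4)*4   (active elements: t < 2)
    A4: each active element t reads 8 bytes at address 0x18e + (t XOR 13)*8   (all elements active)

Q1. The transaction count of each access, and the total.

A1: 1 transaction
A2: 2 transactions
A3: 1 transaction
A4: 9 transactions

Answer: 1,2,1,9; total 13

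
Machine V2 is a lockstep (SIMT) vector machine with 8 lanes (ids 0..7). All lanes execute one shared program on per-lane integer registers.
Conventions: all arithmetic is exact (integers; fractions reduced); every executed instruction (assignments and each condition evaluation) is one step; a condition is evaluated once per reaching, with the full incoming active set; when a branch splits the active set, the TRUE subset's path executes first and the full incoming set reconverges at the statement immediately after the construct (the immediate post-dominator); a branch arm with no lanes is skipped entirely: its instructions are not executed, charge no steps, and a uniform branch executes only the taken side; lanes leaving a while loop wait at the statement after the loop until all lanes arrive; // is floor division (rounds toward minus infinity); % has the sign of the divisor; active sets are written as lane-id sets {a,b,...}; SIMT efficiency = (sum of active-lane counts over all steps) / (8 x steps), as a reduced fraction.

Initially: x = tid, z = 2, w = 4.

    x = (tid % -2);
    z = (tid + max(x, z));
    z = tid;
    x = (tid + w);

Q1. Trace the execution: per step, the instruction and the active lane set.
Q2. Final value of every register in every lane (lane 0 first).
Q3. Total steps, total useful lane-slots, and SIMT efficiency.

step 0: x <- (tid % -2)              {0,1,2,3,4,5,6,7}
step 1: z <- (tid + max(x, z))       {0,1,2,3,4,5,6,7}
step 2: z <- tid                     {0,1,2,3,4,5,6,7}
step 3: x <- (tid + w)               {0,1,2,3,4,5,6,7}

Answer: 4 steps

x: 4,5,6,7,8,9,10,11
z: 0,1,2,3,4,5,6,7
w: 4,4,4,4,4,4,4,4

steps = 4; useful = 32; efficiency = 32/32 = 1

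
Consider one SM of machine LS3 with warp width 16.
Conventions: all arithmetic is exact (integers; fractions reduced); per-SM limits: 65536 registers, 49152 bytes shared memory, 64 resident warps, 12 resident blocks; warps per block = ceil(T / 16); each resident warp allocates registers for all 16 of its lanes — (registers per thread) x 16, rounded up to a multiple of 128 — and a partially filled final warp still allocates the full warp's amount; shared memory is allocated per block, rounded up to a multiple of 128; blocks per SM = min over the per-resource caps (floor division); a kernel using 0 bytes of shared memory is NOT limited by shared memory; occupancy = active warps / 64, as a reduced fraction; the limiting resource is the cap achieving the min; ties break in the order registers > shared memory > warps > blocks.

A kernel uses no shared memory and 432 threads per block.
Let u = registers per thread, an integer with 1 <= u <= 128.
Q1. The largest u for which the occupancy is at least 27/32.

Answer: u = 72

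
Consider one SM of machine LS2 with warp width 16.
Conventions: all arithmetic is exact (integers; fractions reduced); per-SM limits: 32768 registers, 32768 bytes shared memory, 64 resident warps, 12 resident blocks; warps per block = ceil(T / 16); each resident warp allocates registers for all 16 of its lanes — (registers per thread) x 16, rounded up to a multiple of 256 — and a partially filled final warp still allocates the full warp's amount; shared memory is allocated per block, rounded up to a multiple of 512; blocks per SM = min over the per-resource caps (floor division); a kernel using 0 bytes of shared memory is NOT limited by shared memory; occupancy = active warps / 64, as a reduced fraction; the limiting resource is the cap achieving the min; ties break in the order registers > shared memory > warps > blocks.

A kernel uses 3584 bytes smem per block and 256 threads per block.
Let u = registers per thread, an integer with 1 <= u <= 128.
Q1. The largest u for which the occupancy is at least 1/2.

Answer: u = 64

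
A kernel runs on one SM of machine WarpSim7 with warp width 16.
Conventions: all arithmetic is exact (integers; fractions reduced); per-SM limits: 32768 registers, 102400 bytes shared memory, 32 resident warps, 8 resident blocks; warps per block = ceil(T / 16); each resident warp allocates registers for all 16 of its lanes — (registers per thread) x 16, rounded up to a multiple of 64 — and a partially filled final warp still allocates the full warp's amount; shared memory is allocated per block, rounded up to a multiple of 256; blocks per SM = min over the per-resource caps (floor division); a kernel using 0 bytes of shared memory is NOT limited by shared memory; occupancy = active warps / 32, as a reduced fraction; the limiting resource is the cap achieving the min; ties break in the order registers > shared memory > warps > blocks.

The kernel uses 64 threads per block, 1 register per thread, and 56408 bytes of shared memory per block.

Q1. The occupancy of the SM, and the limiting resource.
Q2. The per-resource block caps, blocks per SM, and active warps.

Answer: occupancy 1/8, limited by shared memory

registers: 128 blocks
shared memory: 1 block
warps: 8 blocks
blocks: 8 blocks

Answer: 1 block, 4 active warps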